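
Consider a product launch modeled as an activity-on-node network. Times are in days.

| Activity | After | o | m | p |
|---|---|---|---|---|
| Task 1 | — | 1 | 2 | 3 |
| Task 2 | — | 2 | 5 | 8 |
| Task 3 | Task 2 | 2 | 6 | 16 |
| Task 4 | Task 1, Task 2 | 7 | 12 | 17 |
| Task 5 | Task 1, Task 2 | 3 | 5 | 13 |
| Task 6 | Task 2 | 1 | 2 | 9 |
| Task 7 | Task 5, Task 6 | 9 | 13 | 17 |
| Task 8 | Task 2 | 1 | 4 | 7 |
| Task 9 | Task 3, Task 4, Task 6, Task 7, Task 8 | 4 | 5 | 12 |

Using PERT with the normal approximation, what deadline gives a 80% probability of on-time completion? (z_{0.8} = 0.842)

te_Task 1 = (1 + 4·2 + 3)/6 = 12/6 = 2; σ²_Task 1 = ((3−1)/6)² = 0.111
te_Task 2 = (2 + 4·5 + 8)/6 = 30/6 = 5; σ²_Task 2 = ((8−2)/6)² = 1.000
te_Task 3 = (2 + 4·6 + 16)/6 = 42/6 = 7; σ²_Task 3 = ((16−2)/6)² = 5.444
te_Task 4 = (7 + 4·12 + 17)/6 = 72/6 = 12; σ²_Task 4 = ((17−7)/6)² = 2.778
te_Task 5 = (3 + 4·5 + 13)/6 = 36/6 = 6; σ²_Task 5 = ((13−3)/6)² = 2.778
te_Task 6 = (1 + 4·2 + 9)/6 = 18/6 = 3; σ²_Task 6 = ((9−1)/6)² = 1.778
te_Task 7 = (9 + 4·13 + 17)/6 = 78/6 = 13; σ²_Task 7 = ((17−9)/6)² = 1.778
te_Task 8 = (1 + 4·4 + 7)/6 = 24/6 = 4; σ²_Task 8 = ((7−1)/6)² = 1.000
te_Task 9 = (4 + 4·5 + 12)/6 = 36/6 = 6; σ²_Task 9 = ((12−4)/6)² = 1.778

Forward pass:
ES_Task 1 = 0; EF_Task 1 = 2
ES_Task 2 = 0; EF_Task 2 = 5
ES_Task 3 = 5; EF_Task 3 = 5+7 = 12
ES_Task 4 = max(EF_Task 1=2, EF_Task 2=5) = 5; EF_Task 4 = 5+12 = 17
ES_Task 5 = max(EF_Task 1=2, EF_Task 2=5) = 5; EF_Task 5 = 5+6 = 11
ES_Task 6 = 5; EF_Task 6 = 5+3 = 8
ES_Task 7 = max(EF_Task 5=11, EF_Task 6=8) = 11; EF_Task 7 = 11+13 = 24
ES_Task 8 = 5; EF_Task 8 = 5+4 = 9
ES_Task 9 = max(EF_Task 3=12, EF_Task 4=17, EF_Task 6=8, EF_Task 7=24, EF_Task 8=9) = 24; EF_Task 9 = 24+6 = 30
Expected project duration μ = 30 days. Critical path: Task 2 → Task 5 → Task 7 → Task 9.

Variance along critical path = 1.000 + 2.778 + 1.778 + 1.778 = 7.333; σ = 2.708 days.
D = μ + z·σ = 30 + 0.842·2.708 = 32.3 days

32.3 days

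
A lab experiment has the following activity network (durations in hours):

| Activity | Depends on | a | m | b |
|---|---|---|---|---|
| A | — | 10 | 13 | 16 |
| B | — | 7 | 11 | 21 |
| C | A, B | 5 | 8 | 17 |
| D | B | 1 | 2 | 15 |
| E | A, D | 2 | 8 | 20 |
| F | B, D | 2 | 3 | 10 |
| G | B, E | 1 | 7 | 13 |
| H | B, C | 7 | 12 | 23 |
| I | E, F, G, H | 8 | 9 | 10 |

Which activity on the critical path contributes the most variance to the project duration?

H

te_A = (10 + 4·13 + 16)/6 = 78/6 = 13; σ²_A = ((16−10)/6)² = 1.000
te_B = (7 + 4·11 + 21)/6 = 72/6 = 12; σ²_B = ((21−7)/6)² = 5.444
te_C = (5 + 4·8 + 17)/6 = 54/6 = 9; σ²_C = ((17−5)/6)² = 4.000
te_D = (1 + 4·2 + 15)/6 = 24/6 = 4; σ²_D = ((15−1)/6)² = 5.444
te_E = (2 + 4·8 + 20)/6 = 54/6 = 9; σ²_E = ((20−2)/6)² = 9.000
te_F = (2 + 4·3 + 10)/6 = 24/6 = 4; σ²_F = ((10−2)/6)² = 1.778
te_G = (1 + 4·7 + 13)/6 = 42/6 = 7; σ²_G = ((13−1)/6)² = 4.000
te_H = (7 + 4·12 + 23)/6 = 78/6 = 13; σ²_H = ((23−7)/6)² = 7.111
te_I = (8 + 4·9 + 10)/6 = 54/6 = 9; σ²_I = ((10−8)/6)² = 0.111

Forward pass:
ES_A = 0; EF_A = 13
ES_B = 0; EF_B = 12
ES_C = max(EF_A=13, EF_B=12) = 13; EF_C = 13+9 = 22
ES_D = 12; EF_D = 12+4 = 16
ES_E = max(EF_A=13, EF_D=16) = 16; EF_E = 16+9 = 25
ES_F = max(EF_B=12, EF_D=16) = 16; EF_F = 16+4 = 20
ES_G = max(EF_B=12, EF_E=25) = 25; EF_G = 25+7 = 32
ES_H = max(EF_B=12, EF_C=22) = 22; EF_H = 22+13 = 35
ES_I = max(EF_E=25, EF_F=20, EF_G=32, EF_H=35) = 35; EF_I = 35+9 = 44
Expected project duration μ = 44 hours. Critical path: A → C → H → I.

Variances on critical path: σ²_A=1.000, σ²_C=4.000, σ²_H=7.111, σ²_I=0.111.
Largest is σ²_H = 7.111.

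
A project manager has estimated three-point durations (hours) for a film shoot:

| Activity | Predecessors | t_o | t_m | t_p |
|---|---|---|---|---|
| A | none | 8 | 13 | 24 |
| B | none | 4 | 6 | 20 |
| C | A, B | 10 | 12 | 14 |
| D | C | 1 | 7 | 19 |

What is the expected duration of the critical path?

te_A = (8 + 4·13 + 24)/6 = 84/6 = 14
te_B = (4 + 4·6 + 20)/6 = 48/6 = 8
te_C = (10 + 4·12 + 14)/6 = 72/6 = 12
te_D = (1 + 4·7 + 19)/6 = 48/6 = 8

Forward pass:
ES_A = 0; EF_A = 14
ES_B = 0; EF_B = 8
ES_C = max(EF_A=14, EF_B=8) = 14; EF_C = 14+12 = 26
ES_D = 26; EF_D = 26+8 = 34
Expected project duration μ = 34 hours. Critical path: A → C → D.

34 hours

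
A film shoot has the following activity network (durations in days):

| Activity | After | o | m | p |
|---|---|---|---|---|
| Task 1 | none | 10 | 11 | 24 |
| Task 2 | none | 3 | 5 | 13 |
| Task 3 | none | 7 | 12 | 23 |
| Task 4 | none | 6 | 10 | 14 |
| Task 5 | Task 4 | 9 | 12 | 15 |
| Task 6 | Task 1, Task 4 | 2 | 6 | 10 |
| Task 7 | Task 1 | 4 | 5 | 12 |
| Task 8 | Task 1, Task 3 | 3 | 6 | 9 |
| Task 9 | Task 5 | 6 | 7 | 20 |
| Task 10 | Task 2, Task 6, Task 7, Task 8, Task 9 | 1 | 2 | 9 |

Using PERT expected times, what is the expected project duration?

34 days

te_Task 1 = (10 + 4·11 + 24)/6 = 78/6 = 13
te_Task 2 = (3 + 4·5 + 13)/6 = 36/6 = 6
te_Task 3 = (7 + 4·12 + 23)/6 = 78/6 = 13
te_Task 4 = (6 + 4·10 + 14)/6 = 60/6 = 10
te_Task 5 = (9 + 4·12 + 15)/6 = 72/6 = 12
te_Task 6 = (2 + 4·6 + 10)/6 = 36/6 = 6
te_Task 7 = (4 + 4·5 + 12)/6 = 36/6 = 6
te_Task 8 = (3 + 4·6 + 9)/6 = 36/6 = 6
te_Task 9 = (6 + 4·7 + 20)/6 = 54/6 = 9
te_Task 10 = (1 + 4·2 + 9)/6 = 18/6 = 3

Forward pass:
ES_Task 1 = 0; EF_Task 1 = 13
ES_Task 2 = 0; EF_Task 2 = 6
ES_Task 3 = 0; EF_Task 3 = 13
ES_Task 4 = 0; EF_Task 4 = 10
ES_Task 5 = 10; EF_Task 5 = 10+12 = 22
ES_Task 6 = max(EF_Task 1=13, EF_Task 4=10) = 13; EF_Task 6 = 13+6 = 19
ES_Task 7 = 13; EF_Task 7 = 13+6 = 19
ES_Task 8 = max(EF_Task 1=13, EF_Task 3=13) = 13; EF_Task 8 = 13+6 = 19
ES_Task 9 = 22; EF_Task 9 = 22+9 = 31
ES_Task 10 = max(EF_Task 2=6, EF_Task 6=19, EF_Task 7=19, EF_Task 8=19, EF_Task 9=31) = 31; EF_Task 10 = 31+3 = 34
Expected project duration μ = 34 days. Critical path: Task 4 → Task 5 → Task 9 → Task 10.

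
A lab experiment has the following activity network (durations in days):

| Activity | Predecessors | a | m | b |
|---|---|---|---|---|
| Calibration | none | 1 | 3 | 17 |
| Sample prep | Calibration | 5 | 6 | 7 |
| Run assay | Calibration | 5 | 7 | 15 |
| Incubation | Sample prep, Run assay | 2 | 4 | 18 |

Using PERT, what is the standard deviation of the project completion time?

te_Calibration = (1 + 4·3 + 17)/6 = 30/6 = 5; σ²_Calibration = ((17−1)/6)² = 7.111
te_Sample prep = (5 + 4·6 + 7)/6 = 36/6 = 6; σ²_Sample prep = ((7−5)/6)² = 0.111
te_Run assay = (5 + 4·7 + 15)/6 = 48/6 = 8; σ²_Run assay = ((15−5)/6)² = 2.778
te_Incubation = (2 + 4·4 + 18)/6 = 36/6 = 6; σ²_Incubation = ((18−2)/6)² = 7.111

Forward pass:
ES_Calibration = 0; EF_Calibration = 5
ES_Sample prep = 5; EF_Sample prep = 5+6 = 11
ES_Run assay = 5; EF_Run assay = 5+8 = 13
ES_Incubation = max(EF_Sample prep=11, EF_Run assay=13) = 13; EF_Incubation = 13+6 = 19
Expected project duration μ = 19 days. Critical path: Calibration → Run assay → Incubation.

Variance along critical path = 7.111 + 2.778 + 7.111 = 17.000
σ = √17.000 = 4.123 days

4.12 days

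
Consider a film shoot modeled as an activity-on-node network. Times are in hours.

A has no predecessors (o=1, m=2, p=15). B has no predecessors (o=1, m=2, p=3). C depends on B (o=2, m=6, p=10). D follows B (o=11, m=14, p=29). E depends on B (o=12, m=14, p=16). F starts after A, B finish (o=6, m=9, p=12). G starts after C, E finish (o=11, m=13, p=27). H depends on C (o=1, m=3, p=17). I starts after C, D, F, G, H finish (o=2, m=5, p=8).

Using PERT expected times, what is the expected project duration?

te_A = (1 + 4·2 + 15)/6 = 24/6 = 4
te_B = (1 + 4·2 + 3)/6 = 12/6 = 2
te_C = (2 + 4·6 + 10)/6 = 36/6 = 6
te_D = (11 + 4·14 + 29)/6 = 96/6 = 16
te_E = (12 + 4·14 + 16)/6 = 84/6 = 14
te_F = (6 + 4·9 + 12)/6 = 54/6 = 9
te_G = (11 + 4·13 + 27)/6 = 90/6 = 15
te_H = (1 + 4·3 + 17)/6 = 30/6 = 5
te_I = (2 + 4·5 + 8)/6 = 30/6 = 5

Forward pass:
ES_A = 0; EF_A = 4
ES_B = 0; EF_B = 2
ES_C = 2; EF_C = 2+6 = 8
ES_D = 2; EF_D = 2+16 = 18
ES_E = 2; EF_E = 2+14 = 16
ES_F = max(EF_A=4, EF_B=2) = 4; EF_F = 4+9 = 13
ES_G = max(EF_C=8, EF_E=16) = 16; EF_G = 16+15 = 31
ES_H = 8; EF_H = 8+5 = 13
ES_I = max(EF_C=8, EF_D=18, EF_F=13, EF_G=31, EF_H=13) = 31; EF_I = 31+5 = 36
Expected project duration μ = 36 hours. Critical path: B → E → G → I.

36 hours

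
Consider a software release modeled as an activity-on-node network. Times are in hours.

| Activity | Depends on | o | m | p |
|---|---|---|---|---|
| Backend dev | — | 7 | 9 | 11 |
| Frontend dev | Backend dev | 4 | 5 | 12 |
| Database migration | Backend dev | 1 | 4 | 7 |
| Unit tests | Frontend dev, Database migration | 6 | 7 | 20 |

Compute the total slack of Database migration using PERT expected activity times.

2 hours

te_Backend dev = (7 + 4·9 + 11)/6 = 54/6 = 9
te_Frontend dev = (4 + 4·5 + 12)/6 = 36/6 = 6
te_Database migration = (1 + 4·4 + 7)/6 = 24/6 = 4
te_Unit tests = (6 + 4·7 + 20)/6 = 54/6 = 9

Forward pass:
ES_Backend dev = 0; EF_Backend dev = 9
ES_Frontend dev = 9; EF_Frontend dev = 9+6 = 15
ES_Database migration = 9; EF_Database migration = 9+4 = 13
ES_Unit tests = max(EF_Frontend dev=15, EF_Database migration=13) = 15; EF_Unit tests = 15+9 = 24
Expected project duration μ = 24 hours. Critical path: Backend dev → Frontend dev → Unit tests.

Backward pass:
LF_Unit tests = 24; LS_Unit tests = 24−9 = 15
LF_Database migration = LS_Unit tests = 15; LS_Database migration = 15−4 = 11
LF_Frontend dev = LS_Unit tests = 15; LS_Frontend dev = 15−6 = 9
LF_Backend dev = min(LS_Frontend dev=9, LS_Database migration=11) = 9; LS_Backend dev = 9−9 = 0
Slack_Database migration = LS_Database migration − ES_Database migration = 11 − 9 = 2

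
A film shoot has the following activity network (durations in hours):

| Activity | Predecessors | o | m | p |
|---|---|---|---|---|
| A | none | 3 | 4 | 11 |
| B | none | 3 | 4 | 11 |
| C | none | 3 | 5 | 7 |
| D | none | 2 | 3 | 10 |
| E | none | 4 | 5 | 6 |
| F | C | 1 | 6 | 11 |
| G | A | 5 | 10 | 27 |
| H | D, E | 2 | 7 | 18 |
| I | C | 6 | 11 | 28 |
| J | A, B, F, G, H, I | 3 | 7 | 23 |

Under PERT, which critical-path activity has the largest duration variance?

I

te_A = (3 + 4·4 + 11)/6 = 30/6 = 5; σ²_A = ((11−3)/6)² = 1.778
te_B = (3 + 4·4 + 11)/6 = 30/6 = 5; σ²_B = ((11−3)/6)² = 1.778
te_C = (3 + 4·5 + 7)/6 = 30/6 = 5; σ²_C = ((7−3)/6)² = 0.444
te_D = (2 + 4·3 + 10)/6 = 24/6 = 4; σ²_D = ((10−2)/6)² = 1.778
te_E = (4 + 4·5 + 6)/6 = 30/6 = 5; σ²_E = ((6−4)/6)² = 0.111
te_F = (1 + 4·6 + 11)/6 = 36/6 = 6; σ²_F = ((11−1)/6)² = 2.778
te_G = (5 + 4·10 + 27)/6 = 72/6 = 12; σ²_G = ((27−5)/6)² = 13.444
te_H = (2 + 4·7 + 18)/6 = 48/6 = 8; σ²_H = ((18−2)/6)² = 7.111
te_I = (6 + 4·11 + 28)/6 = 78/6 = 13; σ²_I = ((28−6)/6)² = 13.444
te_J = (3 + 4·7 + 23)/6 = 54/6 = 9; σ²_J = ((23−3)/6)² = 11.111

Forward pass:
ES_A = 0; EF_A = 5
ES_B = 0; EF_B = 5
ES_C = 0; EF_C = 5
ES_D = 0; EF_D = 4
ES_E = 0; EF_E = 5
ES_F = 5; EF_F = 5+6 = 11
ES_G = 5; EF_G = 5+12 = 17
ES_H = max(EF_D=4, EF_E=5) = 5; EF_H = 5+8 = 13
ES_I = 5; EF_I = 5+13 = 18
ES_J = max(EF_A=5, EF_B=5, EF_F=11, EF_G=17, EF_H=13, EF_I=18) = 18; EF_J = 18+9 = 27
Expected project duration μ = 27 hours. Critical path: C → I → J.

Variances on critical path: σ²_C=0.444, σ²_I=13.444, σ²_J=11.111.
Largest is σ²_I = 13.444.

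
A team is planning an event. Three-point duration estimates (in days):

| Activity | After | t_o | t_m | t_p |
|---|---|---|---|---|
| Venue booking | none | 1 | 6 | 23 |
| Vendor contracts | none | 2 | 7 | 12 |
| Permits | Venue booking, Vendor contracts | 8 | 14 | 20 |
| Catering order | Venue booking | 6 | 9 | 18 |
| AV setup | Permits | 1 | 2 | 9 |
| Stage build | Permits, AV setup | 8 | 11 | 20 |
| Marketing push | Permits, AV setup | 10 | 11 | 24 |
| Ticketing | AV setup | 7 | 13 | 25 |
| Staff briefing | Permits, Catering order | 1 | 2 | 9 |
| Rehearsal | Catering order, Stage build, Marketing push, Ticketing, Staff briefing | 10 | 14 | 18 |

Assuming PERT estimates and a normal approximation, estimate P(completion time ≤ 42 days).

te_Venue booking = (1 + 4·6 + 23)/6 = 48/6 = 8; σ²_Venue booking = ((23−1)/6)² = 13.444
te_Vendor contracts = (2 + 4·7 + 12)/6 = 42/6 = 7; σ²_Vendor contracts = ((12−2)/6)² = 2.778
te_Permits = (8 + 4·14 + 20)/6 = 84/6 = 14; σ²_Permits = ((20−8)/6)² = 4.000
te_Catering order = (6 + 4·9 + 18)/6 = 60/6 = 10; σ²_Catering order = ((18−6)/6)² = 4.000
te_AV setup = (1 + 4·2 + 9)/6 = 18/6 = 3; σ²_AV setup = ((9−1)/6)² = 1.778
te_Stage build = (8 + 4·11 + 20)/6 = 72/6 = 12; σ²_Stage build = ((20−8)/6)² = 4.000
te_Marketing push = (10 + 4·11 + 24)/6 = 78/6 = 13; σ²_Marketing push = ((24−10)/6)² = 5.444
te_Ticketing = (7 + 4·13 + 25)/6 = 84/6 = 14; σ²_Ticketing = ((25−7)/6)² = 9.000
te_Staff briefing = (1 + 4·2 + 9)/6 = 18/6 = 3; σ²_Staff briefing = ((9−1)/6)² = 1.778
te_Rehearsal = (10 + 4·14 + 18)/6 = 84/6 = 14; σ²_Rehearsal = ((18−10)/6)² = 1.778

Forward pass:
ES_Venue booking = 0; EF_Venue booking = 8
ES_Vendor contracts = 0; EF_Vendor contracts = 7
ES_Permits = max(EF_Venue booking=8, EF_Vendor contracts=7) = 8; EF_Permits = 8+14 = 22
ES_Catering order = 8; EF_Catering order = 8+10 = 18
ES_AV setup = 22; EF_AV setup = 22+3 = 25
ES_Stage build = max(EF_Permits=22, EF_AV setup=25) = 25; EF_Stage build = 25+12 = 37
ES_Marketing push = max(EF_Permits=22, EF_AV setup=25) = 25; EF_Marketing push = 25+13 = 38
ES_Ticketing = 25; EF_Ticketing = 25+14 = 39
ES_Staff briefing = max(EF_Permits=22, EF_Catering order=18) = 22; EF_Staff briefing = 22+3 = 25
ES_Rehearsal = max(EF_Catering order=18, EF_Stage build=37, EF_Marketing push=38, EF_Ticketing=39, EF_Staff briefing=25) = 39; EF_Rehearsal = 39+14 = 53
Expected project duration μ = 53 days. Critical path: Venue booking → Permits → AV setup → Ticketing → Rehearsal.

Variance along critical path = 13.444 + 4.000 + 1.778 + 9.000 + 1.778 = 30.000; σ = √30.000 = 5.477 days.
Z = (42 − 53) / 5.477 = -2.008
P(T ≤ 42) = Φ(-2.008) ≈ 0.022

0.022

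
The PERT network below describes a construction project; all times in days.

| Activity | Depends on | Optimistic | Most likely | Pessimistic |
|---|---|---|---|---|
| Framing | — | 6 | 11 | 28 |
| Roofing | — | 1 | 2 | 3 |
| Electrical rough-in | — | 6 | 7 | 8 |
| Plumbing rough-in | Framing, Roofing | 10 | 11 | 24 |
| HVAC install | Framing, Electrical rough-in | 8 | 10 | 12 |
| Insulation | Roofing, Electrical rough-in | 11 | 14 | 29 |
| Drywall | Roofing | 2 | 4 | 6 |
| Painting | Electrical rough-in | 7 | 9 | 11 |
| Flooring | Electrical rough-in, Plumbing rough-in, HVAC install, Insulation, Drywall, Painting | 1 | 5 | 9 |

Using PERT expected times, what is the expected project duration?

31 days

te_Framing = (6 + 4·11 + 28)/6 = 78/6 = 13
te_Roofing = (1 + 4·2 + 3)/6 = 12/6 = 2
te_Electrical rough-in = (6 + 4·7 + 8)/6 = 42/6 = 7
te_Plumbing rough-in = (10 + 4·11 + 24)/6 = 78/6 = 13
te_HVAC install = (8 + 4·10 + 12)/6 = 60/6 = 10
te_Insulation = (11 + 4·14 + 29)/6 = 96/6 = 16
te_Drywall = (2 + 4·4 + 6)/6 = 24/6 = 4
te_Painting = (7 + 4·9 + 11)/6 = 54/6 = 9
te_Flooring = (1 + 4·5 + 9)/6 = 30/6 = 5

Forward pass:
ES_Framing = 0; EF_Framing = 13
ES_Roofing = 0; EF_Roofing = 2
ES_Electrical rough-in = 0; EF_Electrical rough-in = 7
ES_Plumbing rough-in = max(EF_Framing=13, EF_Roofing=2) = 13; EF_Plumbing rough-in = 13+13 = 26
ES_HVAC install = max(EF_Framing=13, EF_Electrical rough-in=7) = 13; EF_HVAC install = 13+10 = 23
ES_Insulation = max(EF_Roofing=2, EF_Electrical rough-in=7) = 7; EF_Insulation = 7+16 = 23
ES_Drywall = 2; EF_Drywall = 2+4 = 6
ES_Painting = 7; EF_Painting = 7+9 = 16
ES_Flooring = max(EF_Electrical rough-in=7, EF_Plumbing rough-in=26, EF_HVAC install=23, EF_Insulation=23, EF_Drywall=6, EF_Painting=16) = 26; EF_Flooring = 26+5 = 31
Expected project duration μ = 31 days. Critical path: Framing → Plumbing rough-in → Flooring.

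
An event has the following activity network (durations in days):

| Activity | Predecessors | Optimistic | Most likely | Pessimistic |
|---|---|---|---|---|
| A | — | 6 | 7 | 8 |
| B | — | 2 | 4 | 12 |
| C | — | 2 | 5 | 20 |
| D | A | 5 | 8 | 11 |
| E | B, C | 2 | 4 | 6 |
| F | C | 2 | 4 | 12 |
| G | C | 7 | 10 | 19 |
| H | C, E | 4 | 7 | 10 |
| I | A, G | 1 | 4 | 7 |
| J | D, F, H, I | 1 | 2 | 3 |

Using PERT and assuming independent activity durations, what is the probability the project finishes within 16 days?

te_A = (6 + 4·7 + 8)/6 = 42/6 = 7; σ²_A = ((8−6)/6)² = 0.111
te_B = (2 + 4·4 + 12)/6 = 30/6 = 5; σ²_B = ((12−2)/6)² = 2.778
te_C = (2 + 4·5 + 20)/6 = 42/6 = 7; σ²_C = ((20−2)/6)² = 9.000
te_D = (5 + 4·8 + 11)/6 = 48/6 = 8; σ²_D = ((11−5)/6)² = 1.000
te_E = (2 + 4·4 + 6)/6 = 24/6 = 4; σ²_E = ((6−2)/6)² = 0.444
te_F = (2 + 4·4 + 12)/6 = 30/6 = 5; σ²_F = ((12−2)/6)² = 2.778
te_G = (7 + 4·10 + 19)/6 = 66/6 = 11; σ²_G = ((19−7)/6)² = 4.000
te_H = (4 + 4·7 + 10)/6 = 42/6 = 7; σ²_H = ((10−4)/6)² = 1.000
te_I = (1 + 4·4 + 7)/6 = 24/6 = 4; σ²_I = ((7−1)/6)² = 1.000
te_J = (1 + 4·2 + 3)/6 = 12/6 = 2; σ²_J = ((3−1)/6)² = 0.111

Forward pass:
ES_A = 0; EF_A = 7
ES_B = 0; EF_B = 5
ES_C = 0; EF_C = 7
ES_D = 7; EF_D = 7+8 = 15
ES_E = max(EF_B=5, EF_C=7) = 7; EF_E = 7+4 = 11
ES_F = 7; EF_F = 7+5 = 12
ES_G = 7; EF_G = 7+11 = 18
ES_H = max(EF_C=7, EF_E=11) = 11; EF_H = 11+7 = 18
ES_I = max(EF_A=7, EF_G=18) = 18; EF_I = 18+4 = 22
ES_J = max(EF_D=15, EF_F=12, EF_H=18, EF_I=22) = 22; EF_J = 22+2 = 24
Expected project duration μ = 24 days. Critical path: C → G → I → J.

Variance along critical path = 9.000 + 4.000 + 1.000 + 0.111 = 14.111; σ = √14.111 = 3.756 days.
Z = (16 − 24) / 3.756 = -2.130
P(T ≤ 16) = Φ(-2.130) ≈ 0.017

0.017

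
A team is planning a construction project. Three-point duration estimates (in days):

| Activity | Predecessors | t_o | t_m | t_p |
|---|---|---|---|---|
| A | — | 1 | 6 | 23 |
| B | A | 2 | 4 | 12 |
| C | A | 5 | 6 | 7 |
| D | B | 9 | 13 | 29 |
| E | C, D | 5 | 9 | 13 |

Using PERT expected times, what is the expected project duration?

te_A = (1 + 4·6 + 23)/6 = 48/6 = 8
te_B = (2 + 4·4 + 12)/6 = 30/6 = 5
te_C = (5 + 4·6 + 7)/6 = 36/6 = 6
te_D = (9 + 4·13 + 29)/6 = 90/6 = 15
te_E = (5 + 4·9 + 13)/6 = 54/6 = 9

Forward pass:
ES_A = 0; EF_A = 8
ES_B = 8; EF_B = 8+5 = 13
ES_C = 8; EF_C = 8+6 = 14
ES_D = 13; EF_D = 13+15 = 28
ES_E = max(EF_C=14, EF_D=28) = 28; EF_E = 28+9 = 37
Expected project duration μ = 37 days. Critical path: A → B → D → E.

37 days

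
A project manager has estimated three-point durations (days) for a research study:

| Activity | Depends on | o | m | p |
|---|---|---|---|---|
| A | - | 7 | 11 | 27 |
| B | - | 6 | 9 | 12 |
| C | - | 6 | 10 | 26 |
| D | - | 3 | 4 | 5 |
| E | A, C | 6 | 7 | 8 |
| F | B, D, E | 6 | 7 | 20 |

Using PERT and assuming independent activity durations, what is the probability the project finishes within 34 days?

0.890

te_A = (7 + 4·11 + 27)/6 = 78/6 = 13; σ²_A = ((27−7)/6)² = 11.111
te_B = (6 + 4·9 + 12)/6 = 54/6 = 9; σ²_B = ((12−6)/6)² = 1.000
te_C = (6 + 4·10 + 26)/6 = 72/6 = 12; σ²_C = ((26−6)/6)² = 11.111
te_D = (3 + 4·4 + 5)/6 = 24/6 = 4; σ²_D = ((5−3)/6)² = 0.111
te_E = (6 + 4·7 + 8)/6 = 42/6 = 7; σ²_E = ((8−6)/6)² = 0.111
te_F = (6 + 4·7 + 20)/6 = 54/6 = 9; σ²_F = ((20−6)/6)² = 5.444

Forward pass:
ES_A = 0; EF_A = 13
ES_B = 0; EF_B = 9
ES_C = 0; EF_C = 12
ES_D = 0; EF_D = 4
ES_E = max(EF_A=13, EF_C=12) = 13; EF_E = 13+7 = 20
ES_F = max(EF_B=9, EF_D=4, EF_E=20) = 20; EF_F = 20+9 = 29
Expected project duration μ = 29 days. Critical path: A → E → F.

Variance along critical path = 11.111 + 0.111 + 5.444 = 16.667; σ = √16.667 = 4.082 days.
Z = (34 − 29) / 4.082 = 1.225
P(T ≤ 34) = Φ(1.225) ≈ 0.890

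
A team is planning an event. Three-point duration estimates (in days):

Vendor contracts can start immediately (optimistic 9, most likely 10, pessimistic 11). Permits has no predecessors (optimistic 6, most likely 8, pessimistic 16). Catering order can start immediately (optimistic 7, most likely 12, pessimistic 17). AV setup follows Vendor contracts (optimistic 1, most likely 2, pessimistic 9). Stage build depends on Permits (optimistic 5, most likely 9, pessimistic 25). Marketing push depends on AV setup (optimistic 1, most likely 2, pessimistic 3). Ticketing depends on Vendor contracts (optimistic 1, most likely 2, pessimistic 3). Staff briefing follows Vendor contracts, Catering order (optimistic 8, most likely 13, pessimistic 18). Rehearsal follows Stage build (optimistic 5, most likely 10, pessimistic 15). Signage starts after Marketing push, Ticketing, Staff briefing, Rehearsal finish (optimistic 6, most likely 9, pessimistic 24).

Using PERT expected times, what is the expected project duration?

te_Vendor contracts = (9 + 4·10 + 11)/6 = 60/6 = 10
te_Permits = (6 + 4·8 + 16)/6 = 54/6 = 9
te_Catering order = (7 + 4·12 + 17)/6 = 72/6 = 12
te_AV setup = (1 + 4·2 + 9)/6 = 18/6 = 3
te_Stage build = (5 + 4·9 + 25)/6 = 66/6 = 11
te_Marketing push = (1 + 4·2 + 3)/6 = 12/6 = 2
te_Ticketing = (1 + 4·2 + 3)/6 = 12/6 = 2
te_Staff briefing = (8 + 4·13 + 18)/6 = 78/6 = 13
te_Rehearsal = (5 + 4·10 + 15)/6 = 60/6 = 10
te_Signage = (6 + 4·9 + 24)/6 = 66/6 = 11

Forward pass:
ES_Vendor contracts = 0; EF_Vendor contracts = 10
ES_Permits = 0; EF_Permits = 9
ES_Catering order = 0; EF_Catering order = 12
ES_AV setup = 10; EF_AV setup = 10+3 = 13
ES_Stage build = 9; EF_Stage build = 9+11 = 20
ES_Marketing push = 13; EF_Marketing push = 13+2 = 15
ES_Ticketing = 10; EF_Ticketing = 10+2 = 12
ES_Staff briefing = max(EF_Vendor contracts=10, EF_Catering order=12) = 12; EF_Staff briefing = 12+13 = 25
ES_Rehearsal = 20; EF_Rehearsal = 20+10 = 30
ES_Signage = max(EF_Marketing push=15, EF_Ticketing=12, EF_Staff briefing=25, EF_Rehearsal=30) = 30; EF_Signage = 30+11 = 41
Expected project duration μ = 41 days. Critical path: Permits → Stage build → Rehearsal → Signage.

41 days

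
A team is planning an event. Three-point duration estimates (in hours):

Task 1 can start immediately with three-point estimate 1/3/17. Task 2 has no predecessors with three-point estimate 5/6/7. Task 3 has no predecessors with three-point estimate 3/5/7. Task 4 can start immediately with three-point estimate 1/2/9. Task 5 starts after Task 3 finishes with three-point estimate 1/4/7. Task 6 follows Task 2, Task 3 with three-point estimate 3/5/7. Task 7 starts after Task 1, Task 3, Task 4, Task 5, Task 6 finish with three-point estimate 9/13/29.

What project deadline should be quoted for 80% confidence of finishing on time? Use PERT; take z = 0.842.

28.9 hours

te_Task 1 = (1 + 4·3 + 17)/6 = 30/6 = 5; σ²_Task 1 = ((17−1)/6)² = 7.111
te_Task 2 = (5 + 4·6 + 7)/6 = 36/6 = 6; σ²_Task 2 = ((7−5)/6)² = 0.111
te_Task 3 = (3 + 4·5 + 7)/6 = 30/6 = 5; σ²_Task 3 = ((7−3)/6)² = 0.444
te_Task 4 = (1 + 4·2 + 9)/6 = 18/6 = 3; σ²_Task 4 = ((9−1)/6)² = 1.778
te_Task 5 = (1 + 4·4 + 7)/6 = 24/6 = 4; σ²_Task 5 = ((7−1)/6)² = 1.000
te_Task 6 = (3 + 4·5 + 7)/6 = 30/6 = 5; σ²_Task 6 = ((7−3)/6)² = 0.444
te_Task 7 = (9 + 4·13 + 29)/6 = 90/6 = 15; σ²_Task 7 = ((29−9)/6)² = 11.111

Forward pass:
ES_Task 1 = 0; EF_Task 1 = 5
ES_Task 2 = 0; EF_Task 2 = 6
ES_Task 3 = 0; EF_Task 3 = 5
ES_Task 4 = 0; EF_Task 4 = 3
ES_Task 5 = 5; EF_Task 5 = 5+4 = 9
ES_Task 6 = max(EF_Task 2=6, EF_Task 3=5) = 6; EF_Task 6 = 6+5 = 11
ES_Task 7 = max(EF_Task 1=5, EF_Task 3=5, EF_Task 4=3, EF_Task 5=9, EF_Task 6=11) = 11; EF_Task 7 = 11+15 = 26
Expected project duration μ = 26 hours. Critical path: Task 2 → Task 6 → Task 7.

Variance along critical path = 0.111 + 0.444 + 11.111 = 11.667; σ = 3.416 hours.
D = μ + z·σ = 26 + 0.842·3.416 = 28.9 hours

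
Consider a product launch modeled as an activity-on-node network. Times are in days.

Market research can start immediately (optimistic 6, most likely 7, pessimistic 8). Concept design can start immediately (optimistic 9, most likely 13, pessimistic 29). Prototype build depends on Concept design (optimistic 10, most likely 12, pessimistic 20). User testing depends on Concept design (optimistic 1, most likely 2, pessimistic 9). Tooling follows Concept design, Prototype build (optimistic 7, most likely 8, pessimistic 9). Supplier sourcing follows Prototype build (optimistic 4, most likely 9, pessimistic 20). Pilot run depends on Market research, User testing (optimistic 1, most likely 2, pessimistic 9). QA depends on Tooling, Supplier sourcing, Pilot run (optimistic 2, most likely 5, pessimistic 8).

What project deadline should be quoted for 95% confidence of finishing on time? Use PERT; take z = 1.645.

te_Market research = (6 + 4·7 + 8)/6 = 42/6 = 7; σ²_Market research = ((8−6)/6)² = 0.111
te_Concept design = (9 + 4·13 + 29)/6 = 90/6 = 15; σ²_Concept design = ((29−9)/6)² = 11.111
te_Prototype build = (10 + 4·12 + 20)/6 = 78/6 = 13; σ²_Prototype build = ((20−10)/6)² = 2.778
te_User testing = (1 + 4·2 + 9)/6 = 18/6 = 3; σ²_User testing = ((9−1)/6)² = 1.778
te_Tooling = (7 + 4·8 + 9)/6 = 48/6 = 8; σ²_Tooling = ((9−7)/6)² = 0.111
te_Supplier sourcing = (4 + 4·9 + 20)/6 = 60/6 = 10; σ²_Supplier sourcing = ((20−4)/6)² = 7.111
te_Pilot run = (1 + 4·2 + 9)/6 = 18/6 = 3; σ²_Pilot run = ((9−1)/6)² = 1.778
te_QA = (2 + 4·5 + 8)/6 = 30/6 = 5; σ²_QA = ((8−2)/6)² = 1.000

Forward pass:
ES_Market research = 0; EF_Market research = 7
ES_Concept design = 0; EF_Concept design = 15
ES_Prototype build = 15; EF_Prototype build = 15+13 = 28
ES_User testing = 15; EF_User testing = 15+3 = 18
ES_Tooling = max(EF_Concept design=15, EF_Prototype build=28) = 28; EF_Tooling = 28+8 = 36
ES_Supplier sourcing = 28; EF_Supplier sourcing = 28+10 = 38
ES_Pilot run = max(EF_Market research=7, EF_User testing=18) = 18; EF_Pilot run = 18+3 = 21
ES_QA = max(EF_Tooling=36, EF_Supplier sourcing=38, EF_Pilot run=21) = 38; EF_QA = 38+5 = 43
Expected project duration μ = 43 days. Critical path: Concept design → Prototype build → Supplier sourcing → QA.

Variance along critical path = 11.111 + 2.778 + 7.111 + 1.000 = 22.000; σ = 4.690 days.
D = μ + z·σ = 43 + 1.645·4.690 = 50.7 days

50.7 days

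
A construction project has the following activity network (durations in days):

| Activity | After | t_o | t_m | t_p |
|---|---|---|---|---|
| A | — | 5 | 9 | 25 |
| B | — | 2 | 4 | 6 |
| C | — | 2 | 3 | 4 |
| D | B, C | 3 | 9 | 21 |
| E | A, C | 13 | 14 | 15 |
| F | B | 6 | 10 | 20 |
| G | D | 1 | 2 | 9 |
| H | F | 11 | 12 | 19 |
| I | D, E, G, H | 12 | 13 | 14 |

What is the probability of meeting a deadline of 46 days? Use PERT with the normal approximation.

0.964

te_A = (5 + 4·9 + 25)/6 = 66/6 = 11; σ²_A = ((25−5)/6)² = 11.111
te_B = (2 + 4·4 + 6)/6 = 24/6 = 4; σ²_B = ((6−2)/6)² = 0.444
te_C = (2 + 4·3 + 4)/6 = 18/6 = 3; σ²_C = ((4−2)/6)² = 0.111
te_D = (3 + 4·9 + 21)/6 = 60/6 = 10; σ²_D = ((21−3)/6)² = 9.000
te_E = (13 + 4·14 + 15)/6 = 84/6 = 14; σ²_E = ((15−13)/6)² = 0.111
te_F = (6 + 4·10 + 20)/6 = 66/6 = 11; σ²_F = ((20−6)/6)² = 5.444
te_G = (1 + 4·2 + 9)/6 = 18/6 = 3; σ²_G = ((9−1)/6)² = 1.778
te_H = (11 + 4·12 + 19)/6 = 78/6 = 13; σ²_H = ((19−11)/6)² = 1.778
te_I = (12 + 4·13 + 14)/6 = 78/6 = 13; σ²_I = ((14−12)/6)² = 0.111

Forward pass:
ES_A = 0; EF_A = 11
ES_B = 0; EF_B = 4
ES_C = 0; EF_C = 3
ES_D = max(EF_B=4, EF_C=3) = 4; EF_D = 4+10 = 14
ES_E = max(EF_A=11, EF_C=3) = 11; EF_E = 11+14 = 25
ES_F = 4; EF_F = 4+11 = 15
ES_G = 14; EF_G = 14+3 = 17
ES_H = 15; EF_H = 15+13 = 28
ES_I = max(EF_D=14, EF_E=25, EF_G=17, EF_H=28) = 28; EF_I = 28+13 = 41
Expected project duration μ = 41 days. Critical path: B → F → H → I.

Variance along critical path = 0.444 + 5.444 + 1.778 + 0.111 = 7.778; σ = √7.778 = 2.789 days.
Z = (46 − 41) / 2.789 = 1.793
P(T ≤ 46) = Φ(1.793) ≈ 0.964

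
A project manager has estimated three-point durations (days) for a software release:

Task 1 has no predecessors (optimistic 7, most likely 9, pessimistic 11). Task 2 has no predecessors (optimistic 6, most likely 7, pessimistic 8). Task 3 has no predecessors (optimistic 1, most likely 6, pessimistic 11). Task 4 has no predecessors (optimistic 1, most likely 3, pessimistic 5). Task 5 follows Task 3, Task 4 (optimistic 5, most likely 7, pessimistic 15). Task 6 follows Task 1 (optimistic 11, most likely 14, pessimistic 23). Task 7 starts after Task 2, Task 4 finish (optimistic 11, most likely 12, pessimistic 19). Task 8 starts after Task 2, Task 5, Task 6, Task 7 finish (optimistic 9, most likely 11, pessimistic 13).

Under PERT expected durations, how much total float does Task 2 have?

te_Task 1 = (7 + 4·9 + 11)/6 = 54/6 = 9
te_Task 2 = (6 + 4·7 + 8)/6 = 42/6 = 7
te_Task 3 = (1 + 4·6 + 11)/6 = 36/6 = 6
te_Task 4 = (1 + 4·3 + 5)/6 = 18/6 = 3
te_Task 5 = (5 + 4·7 + 15)/6 = 48/6 = 8
te_Task 6 = (11 + 4·14 + 23)/6 = 90/6 = 15
te_Task 7 = (11 + 4·12 + 19)/6 = 78/6 = 13
te_Task 8 = (9 + 4·11 + 13)/6 = 66/6 = 11

Forward pass:
ES_Task 1 = 0; EF_Task 1 = 9
ES_Task 2 = 0; EF_Task 2 = 7
ES_Task 3 = 0; EF_Task 3 = 6
ES_Task 4 = 0; EF_Task 4 = 3
ES_Task 5 = max(EF_Task 3=6, EF_Task 4=3) = 6; EF_Task 5 = 6+8 = 14
ES_Task 6 = 9; EF_Task 6 = 9+15 = 24
ES_Task 7 = max(EF_Task 2=7, EF_Task 4=3) = 7; EF_Task 7 = 7+13 = 20
ES_Task 8 = max(EF_Task 2=7, EF_Task 5=14, EF_Task 6=24, EF_Task 7=20) = 24; EF_Task 8 = 24+11 = 35
Expected project duration μ = 35 days. Critical path: Task 1 → Task 6 → Task 8.

Backward pass:
LF_Task 8 = 35; LS_Task 8 = 35−11 = 24
LF_Task 7 = LS_Task 8 = 24; LS_Task 7 = 24−13 = 11
LF_Task 6 = LS_Task 8 = 24; LS_Task 6 = 24−15 = 9
LF_Task 5 = LS_Task 8 = 24; LS_Task 5 = 24−8 = 16
LF_Task 4 = min(LS_Task 5=16, LS_Task 7=11) = 11; LS_Task 4 = 11−3 = 8
LF_Task 3 = LS_Task 5 = 16; LS_Task 3 = 16−6 = 10
LF_Task 2 = min(LS_Task 7=11, LS_Task 8=24) = 11; LS_Task 2 = 11−7 = 4
LF_Task 1 = LS_Task 6 = 9; LS_Task 1 = 9−9 = 0
Slack_Task 2 = LS_Task 2 − ES_Task 2 = 4 − 0 = 4

4 days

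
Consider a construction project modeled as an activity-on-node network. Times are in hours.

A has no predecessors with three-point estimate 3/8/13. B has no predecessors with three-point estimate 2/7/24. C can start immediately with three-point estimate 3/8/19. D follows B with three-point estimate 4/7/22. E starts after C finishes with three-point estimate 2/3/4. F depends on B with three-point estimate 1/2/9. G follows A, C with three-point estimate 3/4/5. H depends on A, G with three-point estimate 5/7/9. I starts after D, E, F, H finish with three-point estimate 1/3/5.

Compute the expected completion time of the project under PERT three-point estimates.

te_A = (3 + 4·8 + 13)/6 = 48/6 = 8
te_B = (2 + 4·7 + 24)/6 = 54/6 = 9
te_C = (3 + 4·8 + 19)/6 = 54/6 = 9
te_D = (4 + 4·7 + 22)/6 = 54/6 = 9
te_E = (2 + 4·3 + 4)/6 = 18/6 = 3
te_F = (1 + 4·2 + 9)/6 = 18/6 = 3
te_G = (3 + 4·4 + 5)/6 = 24/6 = 4
te_H = (5 + 4·7 + 9)/6 = 42/6 = 7
te_I = (1 + 4·3 + 5)/6 = 18/6 = 3

Forward pass:
ES_A = 0; EF_A = 8
ES_B = 0; EF_B = 9
ES_C = 0; EF_C = 9
ES_D = 9; EF_D = 9+9 = 18
ES_E = 9; EF_E = 9+3 = 12
ES_F = 9; EF_F = 9+3 = 12
ES_G = max(EF_A=8, EF_C=9) = 9; EF_G = 9+4 = 13
ES_H = max(EF_A=8, EF_G=13) = 13; EF_H = 13+7 = 20
ES_I = max(EF_D=18, EF_E=12, EF_F=12, EF_H=20) = 20; EF_I = 20+3 = 23
Expected project duration μ = 23 hours. Critical path: C → G → H → I.

23 hours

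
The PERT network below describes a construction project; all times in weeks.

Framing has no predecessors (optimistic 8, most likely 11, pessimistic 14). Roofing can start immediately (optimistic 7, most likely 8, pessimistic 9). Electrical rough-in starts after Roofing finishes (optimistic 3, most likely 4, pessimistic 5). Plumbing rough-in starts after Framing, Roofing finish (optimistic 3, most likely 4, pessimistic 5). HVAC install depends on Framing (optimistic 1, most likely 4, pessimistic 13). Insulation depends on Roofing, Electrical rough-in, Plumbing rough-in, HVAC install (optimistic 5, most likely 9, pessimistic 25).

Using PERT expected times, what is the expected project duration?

te_Framing = (8 + 4·11 + 14)/6 = 66/6 = 11
te_Roofing = (7 + 4·8 + 9)/6 = 48/6 = 8
te_Electrical rough-in = (3 + 4·4 + 5)/6 = 24/6 = 4
te_Plumbing rough-in = (3 + 4·4 + 5)/6 = 24/6 = 4
te_HVAC install = (1 + 4·4 + 13)/6 = 30/6 = 5
te_Insulation = (5 + 4·9 + 25)/6 = 66/6 = 11

Forward pass:
ES_Framing = 0; EF_Framing = 11
ES_Roofing = 0; EF_Roofing = 8
ES_Electrical rough-in = 8; EF_Electrical rough-in = 8+4 = 12
ES_Plumbing rough-in = max(EF_Framing=11, EF_Roofing=8) = 11; EF_Plumbing rough-in = 11+4 = 15
ES_HVAC install = 11; EF_HVAC install = 11+5 = 16
ES_Insulation = max(EF_Roofing=8, EF_Electrical rough-in=12, EF_Plumbing rough-in=15, EF_HVAC install=16) = 16; EF_Insulation = 16+11 = 27
Expected project duration μ = 27 weeks. Critical path: Framing → HVAC install → Insulation.

27 weeks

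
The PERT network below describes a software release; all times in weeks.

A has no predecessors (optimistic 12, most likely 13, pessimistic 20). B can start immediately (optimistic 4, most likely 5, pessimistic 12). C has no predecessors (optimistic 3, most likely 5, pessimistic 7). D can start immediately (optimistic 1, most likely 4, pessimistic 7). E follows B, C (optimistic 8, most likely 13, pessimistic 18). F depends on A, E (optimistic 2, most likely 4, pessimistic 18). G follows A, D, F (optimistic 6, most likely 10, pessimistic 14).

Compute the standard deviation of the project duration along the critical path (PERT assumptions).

te_A = (12 + 4·13 + 20)/6 = 84/6 = 14; σ²_A = ((20−12)/6)² = 1.778
te_B = (4 + 4·5 + 12)/6 = 36/6 = 6; σ²_B = ((12−4)/6)² = 1.778
te_C = (3 + 4·5 + 7)/6 = 30/6 = 5; σ²_C = ((7−3)/6)² = 0.444
te_D = (1 + 4·4 + 7)/6 = 24/6 = 4; σ²_D = ((7−1)/6)² = 1.000
te_E = (8 + 4·13 + 18)/6 = 78/6 = 13; σ²_E = ((18−8)/6)² = 2.778
te_F = (2 + 4·4 + 18)/6 = 36/6 = 6; σ²_F = ((18−2)/6)² = 7.111
te_G = (6 + 4·10 + 14)/6 = 60/6 = 10; σ²_G = ((14−6)/6)² = 1.778

Forward pass:
ES_A = 0; EF_A = 14
ES_B = 0; EF_B = 6
ES_C = 0; EF_C = 5
ES_D = 0; EF_D = 4
ES_E = max(EF_B=6, EF_C=5) = 6; EF_E = 6+13 = 19
ES_F = max(EF_A=14, EF_E=19) = 19; EF_F = 19+6 = 25
ES_G = max(EF_A=14, EF_D=4, EF_F=25) = 25; EF_G = 25+10 = 35
Expected project duration μ = 35 weeks. Critical path: B → E → F → G.

Variance along critical path = 1.778 + 2.778 + 7.111 + 1.778 = 13.444
σ = √13.444 = 3.667 weeks

3.67 weeks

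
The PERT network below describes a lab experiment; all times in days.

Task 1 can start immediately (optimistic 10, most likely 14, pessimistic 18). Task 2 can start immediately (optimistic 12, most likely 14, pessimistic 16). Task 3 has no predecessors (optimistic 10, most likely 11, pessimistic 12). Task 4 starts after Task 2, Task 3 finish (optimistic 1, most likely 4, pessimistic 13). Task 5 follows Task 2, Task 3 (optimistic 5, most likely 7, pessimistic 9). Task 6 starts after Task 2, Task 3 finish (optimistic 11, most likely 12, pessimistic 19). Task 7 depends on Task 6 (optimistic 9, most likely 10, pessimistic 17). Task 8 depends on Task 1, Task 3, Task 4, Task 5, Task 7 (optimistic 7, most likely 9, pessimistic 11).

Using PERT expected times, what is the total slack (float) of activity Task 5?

te_Task 1 = (10 + 4·14 + 18)/6 = 84/6 = 14
te_Task 2 = (12 + 4·14 + 16)/6 = 84/6 = 14
te_Task 3 = (10 + 4·11 + 12)/6 = 66/6 = 11
te_Task 4 = (1 + 4·4 + 13)/6 = 30/6 = 5
te_Task 5 = (5 + 4·7 + 9)/6 = 42/6 = 7
te_Task 6 = (11 + 4·12 + 19)/6 = 78/6 = 13
te_Task 7 = (9 + 4·10 + 17)/6 = 66/6 = 11
te_Task 8 = (7 + 4·9 + 11)/6 = 54/6 = 9

Forward pass:
ES_Task 1 = 0; EF_Task 1 = 14
ES_Task 2 = 0; EF_Task 2 = 14
ES_Task 3 = 0; EF_Task 3 = 11
ES_Task 4 = max(EF_Task 2=14, EF_Task 3=11) = 14; EF_Task 4 = 14+5 = 19
ES_Task 5 = max(EF_Task 2=14, EF_Task 3=11) = 14; EF_Task 5 = 14+7 = 21
ES_Task 6 = max(EF_Task 2=14, EF_Task 3=11) = 14; EF_Task 6 = 14+13 = 27
ES_Task 7 = 27; EF_Task 7 = 27+11 = 38
ES_Task 8 = max(EF_Task 1=14, EF_Task 3=11, EF_Task 4=19, EF_Task 5=21, EF_Task 7=38) = 38; EF_Task 8 = 38+9 = 47
Expected project duration μ = 47 days. Critical path: Task 2 → Task 6 → Task 7 → Task 8.

Backward pass:
LF_Task 8 = 47; LS_Task 8 = 47−9 = 38
LF_Task 7 = LS_Task 8 = 38; LS_Task 7 = 38−11 = 27
LF_Task 6 = LS_Task 7 = 27; LS_Task 6 = 27−13 = 14
LF_Task 5 = LS_Task 8 = 38; LS_Task 5 = 38−7 = 31
LF_Task 4 = LS_Task 8 = 38; LS_Task 4 = 38−5 = 33
LF_Task 3 = min(LS_Task 4=33, LS_Task 5=31, LS_Task 6=14, LS_Task 8=38) = 14; LS_Task 3 = 14−11 = 3
LF_Task 2 = min(LS_Task 4=33, LS_Task 5=31, LS_Task 6=14) = 14; LS_Task 2 = 14−14 = 0
LF_Task 1 = LS_Task 8 = 38; LS_Task 1 = 38−14 = 24
Slack_Task 5 = LS_Task 5 − ES_Task 5 = 31 − 14 = 17

17 days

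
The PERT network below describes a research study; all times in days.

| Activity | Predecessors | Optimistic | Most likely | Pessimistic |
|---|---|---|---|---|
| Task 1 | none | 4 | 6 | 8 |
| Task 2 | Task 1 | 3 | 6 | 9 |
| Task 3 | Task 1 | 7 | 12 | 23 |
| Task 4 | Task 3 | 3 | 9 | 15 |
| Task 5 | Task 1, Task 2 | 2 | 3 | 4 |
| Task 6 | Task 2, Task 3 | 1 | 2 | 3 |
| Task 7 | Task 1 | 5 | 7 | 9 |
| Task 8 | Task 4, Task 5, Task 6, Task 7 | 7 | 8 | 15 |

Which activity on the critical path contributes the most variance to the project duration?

te_Task 1 = (4 + 4·6 + 8)/6 = 36/6 = 6; σ²_Task 1 = ((8−4)/6)² = 0.444
te_Task 2 = (3 + 4·6 + 9)/6 = 36/6 = 6; σ²_Task 2 = ((9−3)/6)² = 1.000
te_Task 3 = (7 + 4·12 + 23)/6 = 78/6 = 13; σ²_Task 3 = ((23−7)/6)² = 7.111
te_Task 4 = (3 + 4·9 + 15)/6 = 54/6 = 9; σ²_Task 4 = ((15−3)/6)² = 4.000
te_Task 5 = (2 + 4·3 + 4)/6 = 18/6 = 3; σ²_Task 5 = ((4−2)/6)² = 0.111
te_Task 6 = (1 + 4·2 + 3)/6 = 12/6 = 2; σ²_Task 6 = ((3−1)/6)² = 0.111
te_Task 7 = (5 + 4·7 + 9)/6 = 42/6 = 7; σ²_Task 7 = ((9−5)/6)² = 0.444
te_Task 8 = (7 + 4·8 + 15)/6 = 54/6 = 9; σ²_Task 8 = ((15−7)/6)² = 1.778

Forward pass:
ES_Task 1 = 0; EF_Task 1 = 6
ES_Task 2 = 6; EF_Task 2 = 6+6 = 12
ES_Task 3 = 6; EF_Task 3 = 6+13 = 19
ES_Task 4 = 19; EF_Task 4 = 19+9 = 28
ES_Task 5 = max(EF_Task 1=6, EF_Task 2=12) = 12; EF_Task 5 = 12+3 = 15
ES_Task 6 = max(EF_Task 2=12, EF_Task 3=19) = 19; EF_Task 6 = 19+2 = 21
ES_Task 7 = 6; EF_Task 7 = 6+7 = 13
ES_Task 8 = max(EF_Task 4=28, EF_Task 5=15, EF_Task 6=21, EF_Task 7=13) = 28; EF_Task 8 = 28+9 = 37
Expected project duration μ = 37 days. Critical path: Task 1 → Task 3 → Task 4 → Task 8.

Variances on critical path: σ²_Task 1=0.444, σ²_Task 3=7.111, σ²_Task 4=4.000, σ²_Task 8=1.778.
Largest is σ²_Task 3 = 7.111.

Task 3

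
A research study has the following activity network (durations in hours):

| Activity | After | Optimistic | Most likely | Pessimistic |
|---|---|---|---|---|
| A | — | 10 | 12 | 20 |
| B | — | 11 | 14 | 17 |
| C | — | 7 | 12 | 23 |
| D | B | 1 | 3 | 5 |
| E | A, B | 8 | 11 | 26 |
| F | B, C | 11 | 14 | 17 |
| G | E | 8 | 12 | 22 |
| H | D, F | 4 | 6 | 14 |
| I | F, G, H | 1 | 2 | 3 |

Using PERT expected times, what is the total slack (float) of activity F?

te_A = (10 + 4·12 + 20)/6 = 78/6 = 13
te_B = (11 + 4·14 + 17)/6 = 84/6 = 14
te_C = (7 + 4·12 + 23)/6 = 78/6 = 13
te_D = (1 + 4·3 + 5)/6 = 18/6 = 3
te_E = (8 + 4·11 + 26)/6 = 78/6 = 13
te_F = (11 + 4·14 + 17)/6 = 84/6 = 14
te_G = (8 + 4·12 + 22)/6 = 78/6 = 13
te_H = (4 + 4·6 + 14)/6 = 42/6 = 7
te_I = (1 + 4·2 + 3)/6 = 12/6 = 2

Forward pass:
ES_A = 0; EF_A = 13
ES_B = 0; EF_B = 14
ES_C = 0; EF_C = 13
ES_D = 14; EF_D = 14+3 = 17
ES_E = max(EF_A=13, EF_B=14) = 14; EF_E = 14+13 = 27
ES_F = max(EF_B=14, EF_C=13) = 14; EF_F = 14+14 = 28
ES_G = 27; EF_G = 27+13 = 40
ES_H = max(EF_D=17, EF_F=28) = 28; EF_H = 28+7 = 35
ES_I = max(EF_F=28, EF_G=40, EF_H=35) = 40; EF_I = 40+2 = 42
Expected project duration μ = 42 hours. Critical path: B → E → G → I.

Backward pass:
LF_I = 42; LS_I = 42−2 = 40
LF_H = LS_I = 40; LS_H = 40−7 = 33
LF_G = LS_I = 40; LS_G = 40−13 = 27
LF_F = min(LS_H=33, LS_I=40) = 33; LS_F = 33−14 = 19
LF_E = LS_G = 27; LS_E = 27−13 = 14
LF_D = LS_H = 33; LS_D = 33−3 = 30
LF_C = LS_F = 19; LS_C = 19−13 = 6
LF_B = min(LS_D=30, LS_E=14, LS_F=19) = 14; LS_B = 14−14 = 0
LF_A = LS_E = 14; LS_A = 14−13 = 1
Slack_F = LS_F − ES_F = 19 − 14 = 5

5 hours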